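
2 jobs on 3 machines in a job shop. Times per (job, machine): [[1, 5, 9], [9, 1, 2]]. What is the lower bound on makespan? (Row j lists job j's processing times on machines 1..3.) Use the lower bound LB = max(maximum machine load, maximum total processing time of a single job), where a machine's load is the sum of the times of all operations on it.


Machine loads:
  Machine 1: 1 + 9 = 10
  Machine 2: 5 + 1 = 6
  Machine 3: 9 + 2 = 11
Max machine load = 11
Job totals:
  Job 1: 15
  Job 2: 12
Max job total = 15
Lower bound = max(11, 15) = 15

15


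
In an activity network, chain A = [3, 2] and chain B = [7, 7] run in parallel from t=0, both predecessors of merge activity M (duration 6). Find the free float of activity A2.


ES(A2) = sum of predecessors on chain A = 3
EF(A2) = ES + duration = 3 + 2 = 5
Successor of A2 is M. ES(M) = max(sum(A), sum(B)) = max(5, 14) = 14
Free float = ES(successor) - EF(current) = 14 - 5 = 9

9


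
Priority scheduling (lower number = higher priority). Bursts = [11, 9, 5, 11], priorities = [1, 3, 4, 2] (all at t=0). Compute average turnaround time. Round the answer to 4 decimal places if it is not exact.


Sort by priority (ascending = highest first):
Order: [(1, 11), (2, 11), (3, 9), (4, 5)]
Completion times:
  Priority 1, burst=11, C=11
  Priority 2, burst=11, C=22
  Priority 3, burst=9, C=31
  Priority 4, burst=5, C=36
Average turnaround = 100/4 = 25.0

25.0


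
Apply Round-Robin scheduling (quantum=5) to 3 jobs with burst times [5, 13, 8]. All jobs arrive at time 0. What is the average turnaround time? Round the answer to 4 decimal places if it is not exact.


Time quantum = 5
Execution trace:
  J1 runs 5 units, time = 5
  J2 runs 5 units, time = 10
  J3 runs 5 units, time = 15
  J2 runs 5 units, time = 20
  J3 runs 3 units, time = 23
  J2 runs 3 units, time = 26
Finish times: [5, 26, 23]
Average turnaround = 54/3 = 18.0

18.0


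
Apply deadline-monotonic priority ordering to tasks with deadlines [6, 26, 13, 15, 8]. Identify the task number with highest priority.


Sort tasks by relative deadline (ascending):
  Task 1: deadline = 6
  Task 5: deadline = 8
  Task 3: deadline = 13
  Task 4: deadline = 15
  Task 2: deadline = 26
Priority order (highest first): [1, 5, 3, 4, 2]
Highest priority task = 1

1


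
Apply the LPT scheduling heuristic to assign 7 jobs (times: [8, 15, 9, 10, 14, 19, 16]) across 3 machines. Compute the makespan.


Sort jobs in decreasing order (LPT): [19, 16, 15, 14, 10, 9, 8]
Assign each job to the least loaded machine:
  Machine 1: jobs [19, 9], load = 28
  Machine 2: jobs [16, 10, 8], load = 34
  Machine 3: jobs [15, 14], load = 29
Makespan = max load = 34

34


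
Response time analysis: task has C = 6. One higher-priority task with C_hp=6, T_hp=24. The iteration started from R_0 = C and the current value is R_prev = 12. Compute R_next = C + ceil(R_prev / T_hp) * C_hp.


R_next = C + ceil(R_prev / T_hp) * C_hp
ceil(12 / 24) = ceil(0.5) = 1
Interference = 1 * 6 = 6
R_next = 6 + 6 = 12
R_next = R_prev, so the iteration has converged (response time = 12).

12


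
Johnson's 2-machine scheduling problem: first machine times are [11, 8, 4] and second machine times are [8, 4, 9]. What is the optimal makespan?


Apply Johnson's rule:
  Group 1 (a <= b): [(3, 4, 9)]
  Group 2 (a > b): [(1, 11, 8), (2, 8, 4)]
Optimal job order: [3, 1, 2]
Schedule:
  Job 3: M1 done at 4, M2 done at 13
  Job 1: M1 done at 15, M2 done at 23
  Job 2: M1 done at 23, M2 done at 27
Makespan = 27

27


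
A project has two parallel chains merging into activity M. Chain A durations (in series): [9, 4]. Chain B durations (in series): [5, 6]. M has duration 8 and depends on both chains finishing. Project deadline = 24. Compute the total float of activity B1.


Forward pass: ES(B1) = sum of predecessors on chain B = 0
EF = ES + duration = 0 + 5 = 5
Backward pass: LF(M) = deadline = 24; LS(M) = 24 - 8 = 16
LF(B1) = LS(M) - sum(successors on chain B) = 16 - 6 = 10
LS = LF - duration = 10 - 5 = 5
Total float = LS - ES = 5 - 0 = 5

5


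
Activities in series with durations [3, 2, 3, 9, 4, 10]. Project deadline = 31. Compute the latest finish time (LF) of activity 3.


LF(activity 3) = deadline - sum of successor durations
Successors: activities 4 through 6 with durations [9, 4, 10]
Sum of successor durations = 23
LF = 31 - 23 = 8

8


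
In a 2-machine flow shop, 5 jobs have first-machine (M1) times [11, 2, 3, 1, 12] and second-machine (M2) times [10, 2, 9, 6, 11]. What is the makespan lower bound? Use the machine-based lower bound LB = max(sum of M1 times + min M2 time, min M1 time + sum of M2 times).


LB1 = sum(M1 times) + min(M2 times) = 29 + 2 = 31
LB2 = min(M1 times) + sum(M2 times) = 1 + 38 = 39
Lower bound = max(LB1, LB2) = max(31, 39) = 39

39


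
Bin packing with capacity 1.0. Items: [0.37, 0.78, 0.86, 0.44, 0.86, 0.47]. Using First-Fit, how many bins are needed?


Place items sequentially using First-Fit:
  Item 0.37 -> new Bin 1
  Item 0.78 -> new Bin 2
  Item 0.86 -> new Bin 3
  Item 0.44 -> Bin 1 (now 0.81)
  Item 0.86 -> new Bin 4
  Item 0.47 -> new Bin 5
Total bins used = 5

5


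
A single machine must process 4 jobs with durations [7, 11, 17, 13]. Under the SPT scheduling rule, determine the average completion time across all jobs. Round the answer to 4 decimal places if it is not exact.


Sort jobs by processing time (SPT order): [7, 11, 13, 17]
Compute completion times sequentially:
  Job 1: processing = 7, completes at 7
  Job 2: processing = 11, completes at 18
  Job 3: processing = 13, completes at 31
  Job 4: processing = 17, completes at 48
Sum of completion times = 104
Average completion time = 104/4 = 26.0

26.0


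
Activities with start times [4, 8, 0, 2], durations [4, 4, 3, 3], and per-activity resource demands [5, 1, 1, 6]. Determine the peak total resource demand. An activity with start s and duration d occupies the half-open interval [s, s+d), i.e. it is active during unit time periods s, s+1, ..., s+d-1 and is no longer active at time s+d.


Each activity i is active on [start_i, start_i + duration_i).
Compute total resource usage per time slot:
  t=0: active resources = [1], total = 1
  t=1: active resources = [1], total = 1
  t=2: active resources = [1, 6], total = 7
  t=3: active resources = [6], total = 6
  t=4: active resources = [5, 6], total = 11
  t=5: active resources = [5], total = 5
  t=6: active resources = [5], total = 5
  t=7: active resources = [5], total = 5
  t=8: active resources = [1], total = 1
  t=9: active resources = [1], total = 1
  t=10: active resources = [1], total = 1
  t=11: active resources = [1], total = 1
Peak resource demand = 11

11


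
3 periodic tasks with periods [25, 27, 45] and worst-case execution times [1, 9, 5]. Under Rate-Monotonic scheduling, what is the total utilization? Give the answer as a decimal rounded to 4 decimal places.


Compute individual utilizations (exact fractions):
  Task 1: C/T = 1/25 (approx. 0.04)
  Task 2: C/T = 9/27 = 1/3 (approx. 0.3333)
  Task 3: C/T = 5/45 = 1/9 (approx. 0.1111)
Total utilization U = 1/25 + 1/3 + 1/9 = 109/225
Rounded to 4 decimal places: U = 0.4844
RM (Liu & Layland) bound for 3 tasks = 0.779763; compare with U = 109/225 (approx. 0.484444)
U <= bound, so schedulable by RM sufficient condition.

0.4844


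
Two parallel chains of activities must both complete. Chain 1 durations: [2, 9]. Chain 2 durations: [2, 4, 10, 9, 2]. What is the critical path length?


Path A total = 2 + 9 = 11
Path B total = 2 + 4 + 10 + 9 + 2 = 27
Critical path = longest path = max(11, 27) = 27

27


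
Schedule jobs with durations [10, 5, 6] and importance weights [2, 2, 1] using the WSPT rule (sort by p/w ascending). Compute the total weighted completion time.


Compute p/w ratios and sort ascending (WSPT): [(5, 2), (10, 2), (6, 1)]
Compute weighted completion times:
  Job (p=5,w=2): C=5, w*C=2*5=10
  Job (p=10,w=2): C=15, w*C=2*15=30
  Job (p=6,w=1): C=21, w*C=1*21=21
Total weighted completion time = 61

61


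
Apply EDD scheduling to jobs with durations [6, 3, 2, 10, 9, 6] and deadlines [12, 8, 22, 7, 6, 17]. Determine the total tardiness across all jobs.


Sort by due date (EDD order): [(9, 6), (10, 7), (3, 8), (6, 12), (6, 17), (2, 22)]
Compute completion times and tardiness:
  Job 1: p=9, d=6, C=9, tardiness=max(0,9-6)=3
  Job 2: p=10, d=7, C=19, tardiness=max(0,19-7)=12
  Job 3: p=3, d=8, C=22, tardiness=max(0,22-8)=14
  Job 4: p=6, d=12, C=28, tardiness=max(0,28-12)=16
  Job 5: p=6, d=17, C=34, tardiness=max(0,34-17)=17
  Job 6: p=2, d=22, C=36, tardiness=max(0,36-22)=14
Total tardiness = 76

76


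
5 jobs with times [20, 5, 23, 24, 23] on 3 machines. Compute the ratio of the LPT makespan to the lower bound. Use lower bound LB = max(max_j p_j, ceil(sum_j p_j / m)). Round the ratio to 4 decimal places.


LPT order: [24, 23, 23, 20, 5]
Machine loads after assignment: [24, 43, 28]
LPT makespan = 43
Lower bound = max(max_job, ceil(total/3)) = max(24, 32) = 32
Ratio = 43 / 32 = 1.3438

1.3438


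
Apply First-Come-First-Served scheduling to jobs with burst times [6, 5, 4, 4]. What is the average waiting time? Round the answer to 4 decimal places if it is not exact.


FCFS order (as given): [6, 5, 4, 4]
Waiting times:
  Job 1: wait = 0
  Job 2: wait = 6
  Job 3: wait = 11
  Job 4: wait = 15
Sum of waiting times = 32
Average waiting time = 32/4 = 8.0

8.0


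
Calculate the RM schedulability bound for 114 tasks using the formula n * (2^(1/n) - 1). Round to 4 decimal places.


Compute 2^(1/114) = 1.0060987606
Subtract 1: 1.0060987606 - 1 = 0.0060987606
Multiply by n: 114 * 0.0060987606 = 0.6952587084
Round to 4 dp: 0.6953

0.6953


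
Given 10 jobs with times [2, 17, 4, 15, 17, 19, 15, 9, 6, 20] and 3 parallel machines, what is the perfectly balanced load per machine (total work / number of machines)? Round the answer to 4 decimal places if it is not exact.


Total processing time = 2 + 17 + 4 + 15 + 17 + 19 + 15 + 9 + 6 + 20 = 124
Number of machines = 3
Ideal balanced load = 124 / 3 = 41.3333

41.3333


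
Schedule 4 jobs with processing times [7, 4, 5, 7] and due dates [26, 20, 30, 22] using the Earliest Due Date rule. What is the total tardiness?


Sort by due date (EDD order): [(4, 20), (7, 22), (7, 26), (5, 30)]
Compute completion times and tardiness:
  Job 1: p=4, d=20, C=4, tardiness=max(0,4-20)=0
  Job 2: p=7, d=22, C=11, tardiness=max(0,11-22)=0
  Job 3: p=7, d=26, C=18, tardiness=max(0,18-26)=0
  Job 4: p=5, d=30, C=23, tardiness=max(0,23-30)=0
Total tardiness = 0

0


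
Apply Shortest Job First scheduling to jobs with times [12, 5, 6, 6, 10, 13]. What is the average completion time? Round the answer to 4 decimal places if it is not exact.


SJF order (ascending): [5, 6, 6, 10, 12, 13]
Completion times:
  Job 1: burst=5, C=5
  Job 2: burst=6, C=11
  Job 3: burst=6, C=17
  Job 4: burst=10, C=27
  Job 5: burst=12, C=39
  Job 6: burst=13, C=52
Average completion = 151/6 = 25.1667

25.1667


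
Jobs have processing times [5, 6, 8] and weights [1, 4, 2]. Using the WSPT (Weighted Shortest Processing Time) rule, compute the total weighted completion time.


Compute p/w ratios and sort ascending (WSPT): [(6, 4), (8, 2), (5, 1)]
Compute weighted completion times:
  Job (p=6,w=4): C=6, w*C=4*6=24
  Job (p=8,w=2): C=14, w*C=2*14=28
  Job (p=5,w=1): C=19, w*C=1*19=19
Total weighted completion time = 71

71


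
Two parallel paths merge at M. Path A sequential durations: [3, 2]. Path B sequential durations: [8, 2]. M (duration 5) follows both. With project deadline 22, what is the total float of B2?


Forward pass: ES(B2) = sum of predecessors on chain B = 8
EF = ES + duration = 8 + 2 = 10
Backward pass: LF(M) = deadline = 22; LS(M) = 22 - 5 = 17
LF(B2) = LS(M) - sum(successors on chain B) = 17 - 0 = 17
LS = LF - duration = 17 - 2 = 15
Total float = LS - ES = 15 - 8 = 7

7


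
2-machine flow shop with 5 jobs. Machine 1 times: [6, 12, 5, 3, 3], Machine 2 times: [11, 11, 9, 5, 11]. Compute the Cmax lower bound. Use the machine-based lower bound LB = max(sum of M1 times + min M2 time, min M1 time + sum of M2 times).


LB1 = sum(M1 times) + min(M2 times) = 29 + 5 = 34
LB2 = min(M1 times) + sum(M2 times) = 3 + 47 = 50
Lower bound = max(LB1, LB2) = max(34, 50) = 50

50


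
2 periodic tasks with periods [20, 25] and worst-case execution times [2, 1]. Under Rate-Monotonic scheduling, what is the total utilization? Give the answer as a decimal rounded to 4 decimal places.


Compute individual utilizations (exact fractions):
  Task 1: C/T = 2/20 = 1/10 (approx. 0.1)
  Task 2: C/T = 1/25 (approx. 0.04)
Total utilization U = 1/10 + 1/25 = 7/50
Rounded to 4 decimal places: U = 0.1400
RM (Liu & Layland) bound for 2 tasks = 0.828427; compare with U = 7/50 (approx. 0.140000)
U <= bound, so schedulable by RM sufficient condition.

0.1400


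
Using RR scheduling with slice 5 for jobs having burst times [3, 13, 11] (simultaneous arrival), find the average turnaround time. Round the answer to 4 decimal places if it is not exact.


Time quantum = 5
Execution trace:
  J1 runs 3 units, time = 3
  J2 runs 5 units, time = 8
  J3 runs 5 units, time = 13
  J2 runs 5 units, time = 18
  J3 runs 5 units, time = 23
  J2 runs 3 units, time = 26
  J3 runs 1 units, time = 27
Finish times: [3, 26, 27]
Average turnaround = 56/3 = 18.6667

18.6667


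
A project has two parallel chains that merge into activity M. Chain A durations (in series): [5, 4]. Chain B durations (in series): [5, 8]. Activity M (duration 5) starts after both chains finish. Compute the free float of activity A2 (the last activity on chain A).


ES(A2) = sum of predecessors on chain A = 5
EF(A2) = ES + duration = 5 + 4 = 9
Successor of A2 is M. ES(M) = max(sum(A), sum(B)) = max(9, 13) = 13
Free float = ES(successor) - EF(current) = 13 - 9 = 4

4


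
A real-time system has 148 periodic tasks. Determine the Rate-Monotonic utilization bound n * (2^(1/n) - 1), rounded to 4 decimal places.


Compute 2^(1/148) = 1.0046944113
Subtract 1: 1.0046944113 - 1 = 0.0046944113
Multiply by n: 148 * 0.0046944113 = 0.6947728724
Round to 4 dp: 0.6948

0.6948


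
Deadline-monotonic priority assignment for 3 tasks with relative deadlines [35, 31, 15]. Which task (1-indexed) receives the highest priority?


Sort tasks by relative deadline (ascending):
  Task 3: deadline = 15
  Task 2: deadline = 31
  Task 1: deadline = 35
Priority order (highest first): [3, 2, 1]
Highest priority task = 3

3


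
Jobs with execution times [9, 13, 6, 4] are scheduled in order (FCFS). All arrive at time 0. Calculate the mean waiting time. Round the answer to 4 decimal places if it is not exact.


FCFS order (as given): [9, 13, 6, 4]
Waiting times:
  Job 1: wait = 0
  Job 2: wait = 9
  Job 3: wait = 22
  Job 4: wait = 28
Sum of waiting times = 59
Average waiting time = 59/4 = 14.75

14.75


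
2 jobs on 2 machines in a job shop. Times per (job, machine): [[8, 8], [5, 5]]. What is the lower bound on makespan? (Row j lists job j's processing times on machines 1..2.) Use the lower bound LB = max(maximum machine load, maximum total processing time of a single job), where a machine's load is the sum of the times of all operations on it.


Machine loads:
  Machine 1: 8 + 5 = 13
  Machine 2: 8 + 5 = 13
Max machine load = 13
Job totals:
  Job 1: 16
  Job 2: 10
Max job total = 16
Lower bound = max(13, 16) = 16

16


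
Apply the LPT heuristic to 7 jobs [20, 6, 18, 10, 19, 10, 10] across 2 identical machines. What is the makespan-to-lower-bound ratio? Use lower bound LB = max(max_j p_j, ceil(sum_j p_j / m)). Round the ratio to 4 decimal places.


LPT order: [20, 19, 18, 10, 10, 10, 6]
Machine loads after assignment: [46, 47]
LPT makespan = 47
Lower bound = max(max_job, ceil(total/2)) = max(20, 47) = 47
Ratio = 47 / 47 = 1.0

1.0


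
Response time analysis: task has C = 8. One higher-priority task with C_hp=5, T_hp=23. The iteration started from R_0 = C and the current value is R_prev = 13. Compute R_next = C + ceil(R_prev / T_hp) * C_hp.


R_next = C + ceil(R_prev / T_hp) * C_hp
ceil(13 / 23) = ceil(0.5652) = 1
Interference = 1 * 5 = 5
R_next = 8 + 5 = 13
R_next = R_prev, so the iteration has converged (response time = 13).

13


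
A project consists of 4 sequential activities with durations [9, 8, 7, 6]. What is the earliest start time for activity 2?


Activity 2 starts after activities 1 through 1 complete.
Predecessor durations: [9]
ES = 9 = 9

9


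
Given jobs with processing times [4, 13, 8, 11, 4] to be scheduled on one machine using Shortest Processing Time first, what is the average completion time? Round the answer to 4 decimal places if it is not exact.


Sort jobs by processing time (SPT order): [4, 4, 8, 11, 13]
Compute completion times sequentially:
  Job 1: processing = 4, completes at 4
  Job 2: processing = 4, completes at 8
  Job 3: processing = 8, completes at 16
  Job 4: processing = 11, completes at 27
  Job 5: processing = 13, completes at 40
Sum of completion times = 95
Average completion time = 95/5 = 19.0

19.0


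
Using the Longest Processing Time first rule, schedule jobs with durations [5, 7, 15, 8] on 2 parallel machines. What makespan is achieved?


Sort jobs in decreasing order (LPT): [15, 8, 7, 5]
Assign each job to the least loaded machine:
  Machine 1: jobs [15, 5], load = 20
  Machine 2: jobs [8, 7], load = 15
Makespan = max load = 20

20


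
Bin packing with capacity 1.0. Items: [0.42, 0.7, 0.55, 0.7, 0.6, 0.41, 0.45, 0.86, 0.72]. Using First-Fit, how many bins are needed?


Place items sequentially using First-Fit:
  Item 0.42 -> new Bin 1
  Item 0.7 -> new Bin 2
  Item 0.55 -> Bin 1 (now 0.97)
  Item 0.7 -> new Bin 3
  Item 0.6 -> new Bin 4
  Item 0.41 -> new Bin 5
  Item 0.45 -> Bin 5 (now 0.86)
  Item 0.86 -> new Bin 6
  Item 0.72 -> new Bin 7
Total bins used = 7

7


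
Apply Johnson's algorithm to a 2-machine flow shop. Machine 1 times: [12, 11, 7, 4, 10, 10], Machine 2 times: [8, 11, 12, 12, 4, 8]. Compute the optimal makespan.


Apply Johnson's rule:
  Group 1 (a <= b): [(4, 4, 12), (3, 7, 12), (2, 11, 11)]
  Group 2 (a > b): [(1, 12, 8), (6, 10, 8), (5, 10, 4)]
Optimal job order: [4, 3, 2, 1, 6, 5]
Schedule:
  Job 4: M1 done at 4, M2 done at 16
  Job 3: M1 done at 11, M2 done at 28
  Job 2: M1 done at 22, M2 done at 39
  Job 1: M1 done at 34, M2 done at 47
  Job 6: M1 done at 44, M2 done at 55
  Job 5: M1 done at 54, M2 done at 59
Makespan = 59

59


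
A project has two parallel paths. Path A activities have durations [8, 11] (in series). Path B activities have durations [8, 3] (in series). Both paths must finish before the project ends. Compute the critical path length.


Path A total = 8 + 11 = 19
Path B total = 8 + 3 = 11
Critical path = longest path = max(19, 11) = 19

19


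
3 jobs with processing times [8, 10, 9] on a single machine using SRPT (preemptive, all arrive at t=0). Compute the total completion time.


Since all jobs arrive at t=0, SRPT equals SPT ordering.
SPT order: [8, 9, 10]
Completion times:
  Job 1: p=8, C=8
  Job 2: p=9, C=17
  Job 3: p=10, C=27
Total completion time = 8 + 17 + 27 = 52

52


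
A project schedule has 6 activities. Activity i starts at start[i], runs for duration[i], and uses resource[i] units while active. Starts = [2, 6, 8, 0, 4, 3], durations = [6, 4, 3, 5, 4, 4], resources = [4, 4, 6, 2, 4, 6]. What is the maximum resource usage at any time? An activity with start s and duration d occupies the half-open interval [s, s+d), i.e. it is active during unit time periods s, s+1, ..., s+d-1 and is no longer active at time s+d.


Each activity i is active on [start_i, start_i + duration_i).
Compute total resource usage per time slot:
  t=0: active resources = [2], total = 2
  t=1: active resources = [2], total = 2
  t=2: active resources = [4, 2], total = 6
  t=3: active resources = [4, 2, 6], total = 12
  t=4: active resources = [4, 2, 4, 6], total = 16
  t=5: active resources = [4, 4, 6], total = 14
  t=6: active resources = [4, 4, 4, 6], total = 18
  t=7: active resources = [4, 4, 4], total = 12
  t=8: active resources = [4, 6], total = 10
  t=9: active resources = [4, 6], total = 10
  t=10: active resources = [6], total = 6
Peak resource demand = 18

18


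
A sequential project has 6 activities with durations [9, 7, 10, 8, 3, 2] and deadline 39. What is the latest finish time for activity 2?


LF(activity 2) = deadline - sum of successor durations
Successors: activities 3 through 6 with durations [10, 8, 3, 2]
Sum of successor durations = 23
LF = 39 - 23 = 16

16


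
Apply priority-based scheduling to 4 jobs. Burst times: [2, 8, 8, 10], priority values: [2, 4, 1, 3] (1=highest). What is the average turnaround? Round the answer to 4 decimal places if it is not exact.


Sort by priority (ascending = highest first):
Order: [(1, 8), (2, 2), (3, 10), (4, 8)]
Completion times:
  Priority 1, burst=8, C=8
  Priority 2, burst=2, C=10
  Priority 3, burst=10, C=20
  Priority 4, burst=8, C=28
Average turnaround = 66/4 = 16.5

16.5


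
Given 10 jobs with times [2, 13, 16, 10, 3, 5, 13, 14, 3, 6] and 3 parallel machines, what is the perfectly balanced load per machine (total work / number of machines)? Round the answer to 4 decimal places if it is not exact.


Total processing time = 2 + 13 + 16 + 10 + 3 + 5 + 13 + 14 + 3 + 6 = 85
Number of machines = 3
Ideal balanced load = 85 / 3 = 28.3333

28.3333


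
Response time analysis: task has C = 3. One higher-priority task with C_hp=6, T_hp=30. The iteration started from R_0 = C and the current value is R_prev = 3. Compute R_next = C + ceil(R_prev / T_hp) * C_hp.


R_next = C + ceil(R_prev / T_hp) * C_hp
ceil(3 / 30) = ceil(0.1) = 1
Interference = 1 * 6 = 6
R_next = 3 + 6 = 9

9


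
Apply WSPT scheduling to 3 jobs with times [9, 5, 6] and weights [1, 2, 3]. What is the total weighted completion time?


Compute p/w ratios and sort ascending (WSPT): [(6, 3), (5, 2), (9, 1)]
Compute weighted completion times:
  Job (p=6,w=3): C=6, w*C=3*6=18
  Job (p=5,w=2): C=11, w*C=2*11=22
  Job (p=9,w=1): C=20, w*C=1*20=20
Total weighted completion time = 60

60


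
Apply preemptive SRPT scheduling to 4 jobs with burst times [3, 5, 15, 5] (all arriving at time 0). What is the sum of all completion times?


Since all jobs arrive at t=0, SRPT equals SPT ordering.
SPT order: [3, 5, 5, 15]
Completion times:
  Job 1: p=3, C=3
  Job 2: p=5, C=8
  Job 3: p=5, C=13
  Job 4: p=15, C=28
Total completion time = 3 + 8 + 13 + 28 = 52

52


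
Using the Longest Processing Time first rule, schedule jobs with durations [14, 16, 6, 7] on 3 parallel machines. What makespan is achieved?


Sort jobs in decreasing order (LPT): [16, 14, 7, 6]
Assign each job to the least loaded machine:
  Machine 1: jobs [16], load = 16
  Machine 2: jobs [14], load = 14
  Machine 3: jobs [7, 6], load = 13
Makespan = max load = 16

16


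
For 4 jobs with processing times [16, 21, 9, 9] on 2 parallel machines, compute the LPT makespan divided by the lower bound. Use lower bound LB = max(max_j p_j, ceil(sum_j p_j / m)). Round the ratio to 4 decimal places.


LPT order: [21, 16, 9, 9]
Machine loads after assignment: [30, 25]
LPT makespan = 30
Lower bound = max(max_job, ceil(total/2)) = max(21, 28) = 28
Ratio = 30 / 28 = 1.0714

1.0714


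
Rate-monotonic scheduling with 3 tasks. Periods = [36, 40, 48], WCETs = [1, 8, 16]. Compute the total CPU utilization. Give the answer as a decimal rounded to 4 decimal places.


Compute individual utilizations (exact fractions):
  Task 1: C/T = 1/36 (approx. 0.0278)
  Task 2: C/T = 8/40 = 1/5 (approx. 0.2)
  Task 3: C/T = 16/48 = 1/3 (approx. 0.3333)
Total utilization U = 1/36 + 1/5 + 1/3 = 101/180
Rounded to 4 decimal places: U = 0.5611
RM (Liu & Layland) bound for 3 tasks = 0.779763; compare with U = 101/180 (approx. 0.561111)
U <= bound, so schedulable by RM sufficient condition.

0.5611


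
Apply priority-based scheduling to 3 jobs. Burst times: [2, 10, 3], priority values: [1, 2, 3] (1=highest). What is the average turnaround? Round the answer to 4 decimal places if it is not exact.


Sort by priority (ascending = highest first):
Order: [(1, 2), (2, 10), (3, 3)]
Completion times:
  Priority 1, burst=2, C=2
  Priority 2, burst=10, C=12
  Priority 3, burst=3, C=15
Average turnaround = 29/3 = 9.6667

9.6667


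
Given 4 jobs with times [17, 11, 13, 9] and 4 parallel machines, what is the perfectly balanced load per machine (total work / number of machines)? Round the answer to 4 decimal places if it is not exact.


Total processing time = 17 + 11 + 13 + 9 = 50
Number of machines = 4
Ideal balanced load = 50 / 4 = 12.5

12.5


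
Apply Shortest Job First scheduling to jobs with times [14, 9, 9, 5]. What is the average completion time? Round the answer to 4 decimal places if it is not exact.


SJF order (ascending): [5, 9, 9, 14]
Completion times:
  Job 1: burst=5, C=5
  Job 2: burst=9, C=14
  Job 3: burst=9, C=23
  Job 4: burst=14, C=37
Average completion = 79/4 = 19.75

19.75


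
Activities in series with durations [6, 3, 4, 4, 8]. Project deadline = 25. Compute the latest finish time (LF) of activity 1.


LF(activity 1) = deadline - sum of successor durations
Successors: activities 2 through 5 with durations [3, 4, 4, 8]
Sum of successor durations = 19
LF = 25 - 19 = 6

6


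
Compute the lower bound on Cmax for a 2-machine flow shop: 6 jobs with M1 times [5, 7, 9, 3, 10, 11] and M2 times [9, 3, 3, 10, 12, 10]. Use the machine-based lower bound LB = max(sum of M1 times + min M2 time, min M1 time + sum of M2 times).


LB1 = sum(M1 times) + min(M2 times) = 45 + 3 = 48
LB2 = min(M1 times) + sum(M2 times) = 3 + 47 = 50
Lower bound = max(LB1, LB2) = max(48, 50) = 50

50


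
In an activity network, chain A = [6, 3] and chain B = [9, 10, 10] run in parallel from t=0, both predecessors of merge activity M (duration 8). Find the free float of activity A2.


ES(A2) = sum of predecessors on chain A = 6
EF(A2) = ES + duration = 6 + 3 = 9
Successor of A2 is M. ES(M) = max(sum(A), sum(B)) = max(9, 29) = 29
Free float = ES(successor) - EF(current) = 29 - 9 = 20

20


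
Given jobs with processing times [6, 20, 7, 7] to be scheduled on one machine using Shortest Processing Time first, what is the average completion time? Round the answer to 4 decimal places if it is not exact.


Sort jobs by processing time (SPT order): [6, 7, 7, 20]
Compute completion times sequentially:
  Job 1: processing = 6, completes at 6
  Job 2: processing = 7, completes at 13
  Job 3: processing = 7, completes at 20
  Job 4: processing = 20, completes at 40
Sum of completion times = 79
Average completion time = 79/4 = 19.75

19.75


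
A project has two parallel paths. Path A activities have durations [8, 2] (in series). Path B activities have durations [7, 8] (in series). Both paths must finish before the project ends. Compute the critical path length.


Path A total = 8 + 2 = 10
Path B total = 7 + 8 = 15
Critical path = longest path = max(10, 15) = 15

15


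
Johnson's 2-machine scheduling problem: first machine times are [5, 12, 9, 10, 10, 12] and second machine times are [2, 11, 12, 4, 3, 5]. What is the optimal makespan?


Apply Johnson's rule:
  Group 1 (a <= b): [(3, 9, 12)]
  Group 2 (a > b): [(2, 12, 11), (6, 12, 5), (4, 10, 4), (5, 10, 3), (1, 5, 2)]
Optimal job order: [3, 2, 6, 4, 5, 1]
Schedule:
  Job 3: M1 done at 9, M2 done at 21
  Job 2: M1 done at 21, M2 done at 32
  Job 6: M1 done at 33, M2 done at 38
  Job 4: M1 done at 43, M2 done at 47
  Job 5: M1 done at 53, M2 done at 56
  Job 1: M1 done at 58, M2 done at 60
Makespan = 60

60


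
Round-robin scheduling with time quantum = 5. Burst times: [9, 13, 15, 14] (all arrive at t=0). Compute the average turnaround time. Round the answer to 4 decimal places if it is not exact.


Time quantum = 5
Execution trace:
  J1 runs 5 units, time = 5
  J2 runs 5 units, time = 10
  J3 runs 5 units, time = 15
  J4 runs 5 units, time = 20
  J1 runs 4 units, time = 24
  J2 runs 5 units, time = 29
  J3 runs 5 units, time = 34
  J4 runs 5 units, time = 39
  J2 runs 3 units, time = 42
  J3 runs 5 units, time = 47
  J4 runs 4 units, time = 51
Finish times: [24, 42, 47, 51]
Average turnaround = 164/4 = 41.0

41.0


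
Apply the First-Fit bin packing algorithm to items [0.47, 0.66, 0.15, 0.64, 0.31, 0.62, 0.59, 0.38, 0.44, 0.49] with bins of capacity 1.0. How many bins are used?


Place items sequentially using First-Fit:
  Item 0.47 -> new Bin 1
  Item 0.66 -> new Bin 2
  Item 0.15 -> Bin 1 (now 0.62)
  Item 0.64 -> new Bin 3
  Item 0.31 -> Bin 1 (now 0.93)
  Item 0.62 -> new Bin 4
  Item 0.59 -> new Bin 5
  Item 0.38 -> Bin 4 (now 1.0)
  Item 0.44 -> new Bin 6
  Item 0.49 -> Bin 6 (now 0.93)
Total bins used = 6

6


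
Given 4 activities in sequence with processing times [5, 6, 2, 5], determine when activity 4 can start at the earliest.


Activity 4 starts after activities 1 through 3 complete.
Predecessor durations: [5, 6, 2]
ES = 5 + 6 + 2 = 13

13


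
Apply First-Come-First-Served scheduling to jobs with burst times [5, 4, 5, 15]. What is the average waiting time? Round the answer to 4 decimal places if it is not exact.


FCFS order (as given): [5, 4, 5, 15]
Waiting times:
  Job 1: wait = 0
  Job 2: wait = 5
  Job 3: wait = 9
  Job 4: wait = 14
Sum of waiting times = 28
Average waiting time = 28/4 = 7.0

7.0


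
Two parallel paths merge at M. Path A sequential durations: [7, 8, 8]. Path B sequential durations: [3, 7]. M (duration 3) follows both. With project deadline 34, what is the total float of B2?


Forward pass: ES(B2) = sum of predecessors on chain B = 3
EF = ES + duration = 3 + 7 = 10
Backward pass: LF(M) = deadline = 34; LS(M) = 34 - 3 = 31
LF(B2) = LS(M) - sum(successors on chain B) = 31 - 0 = 31
LS = LF - duration = 31 - 7 = 24
Total float = LS - ES = 24 - 3 = 21

21


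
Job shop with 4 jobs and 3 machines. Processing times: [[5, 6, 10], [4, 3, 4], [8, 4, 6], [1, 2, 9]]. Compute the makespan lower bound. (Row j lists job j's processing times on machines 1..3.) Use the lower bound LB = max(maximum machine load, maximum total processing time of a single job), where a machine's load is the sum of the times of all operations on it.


Machine loads:
  Machine 1: 5 + 4 + 8 + 1 = 18
  Machine 2: 6 + 3 + 4 + 2 = 15
  Machine 3: 10 + 4 + 6 + 9 = 29
Max machine load = 29
Job totals:
  Job 1: 21
  Job 2: 11
  Job 3: 18
  Job 4: 12
Max job total = 21
Lower bound = max(29, 21) = 29

29


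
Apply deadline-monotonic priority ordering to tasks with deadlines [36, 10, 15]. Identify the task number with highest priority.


Sort tasks by relative deadline (ascending):
  Task 2: deadline = 10
  Task 3: deadline = 15
  Task 1: deadline = 36
Priority order (highest first): [2, 3, 1]
Highest priority task = 2

2


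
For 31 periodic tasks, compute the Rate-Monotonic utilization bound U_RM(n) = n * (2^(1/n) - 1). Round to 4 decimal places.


Compute 2^(1/31) = 1.0226114356
Subtract 1: 1.0226114356 - 1 = 0.0226114356
Multiply by n: 31 * 0.0226114356 = 0.7009545036
Round to 4 dp: 0.7010

0.7010


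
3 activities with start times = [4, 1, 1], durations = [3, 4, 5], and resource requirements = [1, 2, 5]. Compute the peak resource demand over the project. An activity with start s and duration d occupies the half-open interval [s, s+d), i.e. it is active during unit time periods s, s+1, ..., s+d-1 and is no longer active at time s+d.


Each activity i is active on [start_i, start_i + duration_i).
Compute total resource usage per time slot:
  t=0: active resources = [], total = 0
  t=1: active resources = [2, 5], total = 7
  t=2: active resources = [2, 5], total = 7
  t=3: active resources = [2, 5], total = 7
  t=4: active resources = [1, 2, 5], total = 8
  t=5: active resources = [1, 5], total = 6
  t=6: active resources = [1], total = 1
Peak resource demand = 8

8


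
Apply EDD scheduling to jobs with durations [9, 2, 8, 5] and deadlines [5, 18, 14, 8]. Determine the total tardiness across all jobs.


Sort by due date (EDD order): [(9, 5), (5, 8), (8, 14), (2, 18)]
Compute completion times and tardiness:
  Job 1: p=9, d=5, C=9, tardiness=max(0,9-5)=4
  Job 2: p=5, d=8, C=14, tardiness=max(0,14-8)=6
  Job 3: p=8, d=14, C=22, tardiness=max(0,22-14)=8
  Job 4: p=2, d=18, C=24, tardiness=max(0,24-18)=6
Total tardiness = 24

24


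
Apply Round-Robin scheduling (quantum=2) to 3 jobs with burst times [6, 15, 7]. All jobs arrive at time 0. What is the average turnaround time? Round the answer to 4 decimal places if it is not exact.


Time quantum = 2
Execution trace:
  J1 runs 2 units, time = 2
  J2 runs 2 units, time = 4
  J3 runs 2 units, time = 6
  J1 runs 2 units, time = 8
  J2 runs 2 units, time = 10
  J3 runs 2 units, time = 12
  J1 runs 2 units, time = 14
  J2 runs 2 units, time = 16
  J3 runs 2 units, time = 18
  J2 runs 2 units, time = 20
  J3 runs 1 units, time = 21
  J2 runs 2 units, time = 23
  J2 runs 2 units, time = 25
  J2 runs 2 units, time = 27
  J2 runs 1 units, time = 28
Finish times: [14, 28, 21]
Average turnaround = 63/3 = 21.0

21.0


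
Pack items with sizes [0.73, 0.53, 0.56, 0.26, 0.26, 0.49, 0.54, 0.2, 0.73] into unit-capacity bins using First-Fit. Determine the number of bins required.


Place items sequentially using First-Fit:
  Item 0.73 -> new Bin 1
  Item 0.53 -> new Bin 2
  Item 0.56 -> new Bin 3
  Item 0.26 -> Bin 1 (now 0.99)
  Item 0.26 -> Bin 2 (now 0.79)
  Item 0.49 -> new Bin 4
  Item 0.54 -> new Bin 5
  Item 0.2 -> Bin 2 (now 0.99)
  Item 0.73 -> new Bin 6
Total bins used = 6

6


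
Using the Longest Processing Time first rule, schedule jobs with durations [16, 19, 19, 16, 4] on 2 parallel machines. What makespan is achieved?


Sort jobs in decreasing order (LPT): [19, 19, 16, 16, 4]
Assign each job to the least loaded machine:
  Machine 1: jobs [19, 16, 4], load = 39
  Machine 2: jobs [19, 16], load = 35
Makespan = max load = 39

39


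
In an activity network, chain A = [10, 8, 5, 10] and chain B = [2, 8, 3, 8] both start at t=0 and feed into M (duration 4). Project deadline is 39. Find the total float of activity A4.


Forward pass: ES(A4) = sum of predecessors on chain A = 23
EF = ES + duration = 23 + 10 = 33
Backward pass: LF(M) = deadline = 39; LS(M) = 39 - 4 = 35
LF(A4) = LS(M) - sum(successors on chain A) = 35 - 0 = 35
LS = LF - duration = 35 - 10 = 25
Total float = LS - ES = 25 - 23 = 2

2


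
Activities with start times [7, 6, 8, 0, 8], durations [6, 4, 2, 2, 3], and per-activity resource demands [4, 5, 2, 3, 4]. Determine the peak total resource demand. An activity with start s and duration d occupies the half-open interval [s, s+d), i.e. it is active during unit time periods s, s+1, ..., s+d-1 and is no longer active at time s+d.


Each activity i is active on [start_i, start_i + duration_i).
Compute total resource usage per time slot:
  t=0: active resources = [3], total = 3
  t=1: active resources = [3], total = 3
  t=2: active resources = [], total = 0
  t=3: active resources = [], total = 0
  t=4: active resources = [], total = 0
  t=5: active resources = [], total = 0
  t=6: active resources = [5], total = 5
  t=7: active resources = [4, 5], total = 9
  t=8: active resources = [4, 5, 2, 4], total = 15
  t=9: active resources = [4, 5, 2, 4], total = 15
  t=10: active resources = [4, 4], total = 8
  t=11: active resources = [4], total = 4
  t=12: active resources = [4], total = 4
Peak resource demand = 15

15


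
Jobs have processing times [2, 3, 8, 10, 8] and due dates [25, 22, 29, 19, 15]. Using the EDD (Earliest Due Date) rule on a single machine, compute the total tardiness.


Sort by due date (EDD order): [(8, 15), (10, 19), (3, 22), (2, 25), (8, 29)]
Compute completion times and tardiness:
  Job 1: p=8, d=15, C=8, tardiness=max(0,8-15)=0
  Job 2: p=10, d=19, C=18, tardiness=max(0,18-19)=0
  Job 3: p=3, d=22, C=21, tardiness=max(0,21-22)=0
  Job 4: p=2, d=25, C=23, tardiness=max(0,23-25)=0
  Job 5: p=8, d=29, C=31, tardiness=max(0,31-29)=2
Total tardiness = 2

2


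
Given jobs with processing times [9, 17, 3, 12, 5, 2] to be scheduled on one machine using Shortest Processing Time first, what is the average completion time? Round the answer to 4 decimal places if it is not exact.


Sort jobs by processing time (SPT order): [2, 3, 5, 9, 12, 17]
Compute completion times sequentially:
  Job 1: processing = 2, completes at 2
  Job 2: processing = 3, completes at 5
  Job 3: processing = 5, completes at 10
  Job 4: processing = 9, completes at 19
  Job 5: processing = 12, completes at 31
  Job 6: processing = 17, completes at 48
Sum of completion times = 115
Average completion time = 115/6 = 19.1667

19.1667


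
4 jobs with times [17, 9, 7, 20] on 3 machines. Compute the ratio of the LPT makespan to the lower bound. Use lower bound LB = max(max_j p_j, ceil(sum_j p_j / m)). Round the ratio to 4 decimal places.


LPT order: [20, 17, 9, 7]
Machine loads after assignment: [20, 17, 16]
LPT makespan = 20
Lower bound = max(max_job, ceil(total/3)) = max(20, 18) = 20
Ratio = 20 / 20 = 1.0

1.0


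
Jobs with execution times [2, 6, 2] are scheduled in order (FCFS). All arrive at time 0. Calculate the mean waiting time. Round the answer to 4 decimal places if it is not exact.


FCFS order (as given): [2, 6, 2]
Waiting times:
  Job 1: wait = 0
  Job 2: wait = 2
  Job 3: wait = 8
Sum of waiting times = 10
Average waiting time = 10/3 = 3.3333

3.3333


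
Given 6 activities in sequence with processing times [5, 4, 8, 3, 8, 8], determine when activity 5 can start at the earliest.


Activity 5 starts after activities 1 through 4 complete.
Predecessor durations: [5, 4, 8, 3]
ES = 5 + 4 + 8 + 3 = 20

20


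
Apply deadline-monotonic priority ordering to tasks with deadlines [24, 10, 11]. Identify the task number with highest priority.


Sort tasks by relative deadline (ascending):
  Task 2: deadline = 10
  Task 3: deadline = 11
  Task 1: deadline = 24
Priority order (highest first): [2, 3, 1]
Highest priority task = 2

2


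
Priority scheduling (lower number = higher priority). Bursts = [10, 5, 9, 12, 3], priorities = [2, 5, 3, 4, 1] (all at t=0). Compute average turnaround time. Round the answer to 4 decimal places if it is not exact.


Sort by priority (ascending = highest first):
Order: [(1, 3), (2, 10), (3, 9), (4, 12), (5, 5)]
Completion times:
  Priority 1, burst=3, C=3
  Priority 2, burst=10, C=13
  Priority 3, burst=9, C=22
  Priority 4, burst=12, C=34
  Priority 5, burst=5, C=39
Average turnaround = 111/5 = 22.2

22.2


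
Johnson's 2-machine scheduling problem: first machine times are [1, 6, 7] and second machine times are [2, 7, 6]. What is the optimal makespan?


Apply Johnson's rule:
  Group 1 (a <= b): [(1, 1, 2), (2, 6, 7)]
  Group 2 (a > b): [(3, 7, 6)]
Optimal job order: [1, 2, 3]
Schedule:
  Job 1: M1 done at 1, M2 done at 3
  Job 2: M1 done at 7, M2 done at 14
  Job 3: M1 done at 14, M2 done at 20
Makespan = 20

20


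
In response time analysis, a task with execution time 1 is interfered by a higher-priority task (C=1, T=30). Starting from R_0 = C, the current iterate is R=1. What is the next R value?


R_next = C + ceil(R_prev / T_hp) * C_hp
ceil(1 / 30) = ceil(0.0333) = 1
Interference = 1 * 1 = 1
R_next = 1 + 1 = 2

2


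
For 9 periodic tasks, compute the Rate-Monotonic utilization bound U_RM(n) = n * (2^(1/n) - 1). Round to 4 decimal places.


Compute 2^(1/9) = 1.0800597389
Subtract 1: 1.0800597389 - 1 = 0.0800597389
Multiply by n: 9 * 0.0800597389 = 0.7205376501
Round to 4 dp: 0.7205

0.7205


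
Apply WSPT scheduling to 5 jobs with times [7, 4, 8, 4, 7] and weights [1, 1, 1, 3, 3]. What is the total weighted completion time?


Compute p/w ratios and sort ascending (WSPT): [(4, 3), (7, 3), (4, 1), (7, 1), (8, 1)]
Compute weighted completion times:
  Job (p=4,w=3): C=4, w*C=3*4=12
  Job (p=7,w=3): C=11, w*C=3*11=33
  Job (p=4,w=1): C=15, w*C=1*15=15
  Job (p=7,w=1): C=22, w*C=1*22=22
  Job (p=8,w=1): C=30, w*C=1*30=30
Total weighted completion time = 112

112


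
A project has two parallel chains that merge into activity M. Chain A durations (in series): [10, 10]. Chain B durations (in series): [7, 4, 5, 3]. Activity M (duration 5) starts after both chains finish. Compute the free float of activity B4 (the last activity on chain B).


ES(B4) = sum of predecessors on chain B = 16
EF(B4) = ES + duration = 16 + 3 = 19
Successor of B4 is M. ES(M) = max(sum(A), sum(B)) = max(20, 19) = 20
Free float = ES(successor) - EF(current) = 20 - 19 = 1

1
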